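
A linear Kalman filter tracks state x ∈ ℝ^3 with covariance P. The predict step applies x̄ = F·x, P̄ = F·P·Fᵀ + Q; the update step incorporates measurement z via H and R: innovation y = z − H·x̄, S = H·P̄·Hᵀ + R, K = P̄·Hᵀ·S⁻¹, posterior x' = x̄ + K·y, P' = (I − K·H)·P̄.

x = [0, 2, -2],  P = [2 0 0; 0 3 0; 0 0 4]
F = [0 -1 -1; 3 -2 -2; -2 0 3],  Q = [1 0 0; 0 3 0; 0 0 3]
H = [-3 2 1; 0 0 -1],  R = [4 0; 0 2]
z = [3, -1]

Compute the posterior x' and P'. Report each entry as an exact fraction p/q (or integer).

x̄ = F·x = [0, 0, -6]
P̄ = F·P·Fᵀ + Q = [8 14 -12; 14 49 -36; -12 -36 47]
y = z − H·x̄ = [9, -7]
S = H·P̄·Hᵀ + R = [79 -11; -11 49]
K = P̄·Hᵀ·S⁻¹ = [-26/375 86/375; 688/1875 1532/1875; 11/1875 -1796/1875]
x' = x̄ + K·y = [-836/375, -4532/1875, 1421/1875]
P' = (I − K·H)·P̄ = [352/75 2674/375 -172/375; 2674/375 22963/1875 -3064/1875; -172/375 -3064/1875 3592/1875]

x' = [-836/375, -4532/1875, 1421/1875]
P' = [352/75 2674/375 -172/375; 2674/375 22963/1875 -3064/1875; -172/375 -3064/1875 3592/1875]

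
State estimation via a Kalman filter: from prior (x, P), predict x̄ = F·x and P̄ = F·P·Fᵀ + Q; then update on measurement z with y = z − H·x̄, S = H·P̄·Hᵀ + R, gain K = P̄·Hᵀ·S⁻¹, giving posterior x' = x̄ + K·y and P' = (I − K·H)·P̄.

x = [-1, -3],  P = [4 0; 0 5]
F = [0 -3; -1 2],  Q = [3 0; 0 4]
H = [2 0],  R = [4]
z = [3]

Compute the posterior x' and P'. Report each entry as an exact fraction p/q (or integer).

x' = [81/49, -20/49]
P' = [48/49 -30/49; -30/49 472/49]

x̄ = F·x = [9, -5]
P̄ = F·P·Fᵀ + Q = [48 -30; -30 28]
y = z − H·x̄ = [-15]
S = H·P̄·Hᵀ + R = [196]
K = P̄·Hᵀ·S⁻¹ = [24/49; -15/49]
x' = x̄ + K·y = [81/49, -20/49]
P' = (I − K·H)·P̄ = [48/49 -30/49; -30/49 472/49]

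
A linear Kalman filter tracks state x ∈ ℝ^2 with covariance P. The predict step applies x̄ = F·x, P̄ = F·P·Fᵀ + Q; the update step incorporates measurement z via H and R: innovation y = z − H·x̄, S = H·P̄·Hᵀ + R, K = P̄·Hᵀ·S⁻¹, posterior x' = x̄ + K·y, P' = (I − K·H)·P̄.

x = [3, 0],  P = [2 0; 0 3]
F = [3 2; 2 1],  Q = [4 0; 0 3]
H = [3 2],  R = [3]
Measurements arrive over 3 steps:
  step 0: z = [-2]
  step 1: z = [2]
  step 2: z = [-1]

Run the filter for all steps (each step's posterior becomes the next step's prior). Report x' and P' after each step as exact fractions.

step 0: x' = [-429/581, 124/581], P' = [710/581 -858/581; -858/581 1410/581]
step 1: x' = [4553/8771, 710/8771], P' = [10826/8771 -13170/8771; -13170/8771 21543/8771]
step 2: x' = [-1529519/6414149, -139576/6414149], P' = [7921778/6414149 -9639300/6414149; -9639300/6414149 15766368/6414149]

step 0: x̄ = F·x = [9, 6]
step 0: P̄ = F·P·Fᵀ + Q = [34 18; 18 14]
step 0: y = z − H·x̄ = [-41]
step 0: S = H·P̄·Hᵀ + R = [581]
step 0: K = P̄·Hᵀ·S⁻¹ = [138/581; 82/581]
step 0: x' = x̄ + K·y = [-429/581, 124/581]
step 0: P' = (I − K·H)·P̄ = [710/581 -858/581; -858/581 1410/581]
step 1: x̄ = F·x = [-1039/581, -734/581]
step 1: P̄ = F·P·Fᵀ + Q = [4058/581 1074/581; 1074/581 2561/581]
step 1: y = z − H·x̄ = [821/83]
step 1: S = H·P̄·Hᵀ + R = [8771/83]
step 1: K = P̄·Hᵀ·S⁻¹ = [2046/8771; 1192/8771]
step 1: x' = x̄ + K·y = [4553/8771, 710/8771]
step 1: P' = (I − K·H)·P̄ = [10826/8771 -13170/8771; -13170/8771 21543/8771]
step 2: x̄ = F·x = [15079/8771, 9816/8771]
step 2: P̄ = F·P·Fᵀ + Q = [60650/8771 15852/8771; 15852/8771 38480/8771]
step 2: y = z − H·x̄ = [-10520/1253]
step 2: S = H·P̄·Hᵀ + R = [130901/1253]
step 2: K = P̄·Hᵀ·S⁻¹ = [30522/130901; 17788/130901]
step 2: x' = x̄ + K·y = [-1529519/6414149, -139576/6414149]
step 2: P' = (I − K·H)·P̄ = [7921778/6414149 -9639300/6414149; -9639300/6414149 15766368/6414149]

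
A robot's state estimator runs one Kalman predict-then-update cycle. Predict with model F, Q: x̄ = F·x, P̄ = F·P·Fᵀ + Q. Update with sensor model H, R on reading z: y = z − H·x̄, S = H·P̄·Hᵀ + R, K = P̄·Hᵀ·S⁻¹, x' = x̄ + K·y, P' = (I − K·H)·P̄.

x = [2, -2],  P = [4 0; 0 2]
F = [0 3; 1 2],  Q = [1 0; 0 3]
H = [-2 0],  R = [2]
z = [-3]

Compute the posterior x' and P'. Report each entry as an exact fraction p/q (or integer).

x' = [17/13, 34/13]
P' = [19/39 4/13; 4/13 99/13]

x̄ = F·x = [-6, -2]
P̄ = F·P·Fᵀ + Q = [19 12; 12 15]
y = z − H·x̄ = [-15]
S = H·P̄·Hᵀ + R = [78]
K = P̄·Hᵀ·S⁻¹ = [-19/39; -4/13]
x' = x̄ + K·y = [17/13, 34/13]
P' = (I − K·H)·P̄ = [19/39 4/13; 4/13 99/13]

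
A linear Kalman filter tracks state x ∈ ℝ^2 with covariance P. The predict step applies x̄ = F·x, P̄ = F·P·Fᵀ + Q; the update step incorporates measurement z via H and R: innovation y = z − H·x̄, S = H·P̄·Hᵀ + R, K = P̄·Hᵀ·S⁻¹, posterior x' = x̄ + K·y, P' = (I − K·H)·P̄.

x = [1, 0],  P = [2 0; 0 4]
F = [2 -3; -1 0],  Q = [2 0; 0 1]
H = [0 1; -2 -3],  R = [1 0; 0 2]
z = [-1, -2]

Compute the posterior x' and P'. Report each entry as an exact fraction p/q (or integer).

x' = [1642/659, -658/659]
P' = [1434/659 -740/659; -740/659 494/659]

x̄ = F·x = [2, -1]
P̄ = F·P·Fᵀ + Q = [46 -4; -4 3]
y = z − H·x̄ = [0, -1]
S = H·P̄·Hᵀ + R = [4 -1; -1 165]
K = P̄·Hᵀ·S⁻¹ = [-740/659 -324/659; 494/659 -1/659]
x' = x̄ + K·y = [1642/659, -658/659]
P' = (I − K·H)·P̄ = [1434/659 -740/659; -740/659 494/659]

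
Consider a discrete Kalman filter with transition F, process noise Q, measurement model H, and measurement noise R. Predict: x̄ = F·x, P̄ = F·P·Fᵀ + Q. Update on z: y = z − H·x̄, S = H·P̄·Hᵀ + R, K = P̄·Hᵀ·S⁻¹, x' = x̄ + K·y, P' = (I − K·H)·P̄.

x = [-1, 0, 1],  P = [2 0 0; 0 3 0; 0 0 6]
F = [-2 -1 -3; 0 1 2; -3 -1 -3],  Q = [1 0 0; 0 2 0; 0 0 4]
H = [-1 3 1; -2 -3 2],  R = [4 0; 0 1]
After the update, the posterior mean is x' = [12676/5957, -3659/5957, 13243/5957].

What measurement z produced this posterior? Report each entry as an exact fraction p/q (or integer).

x̄ = F·x = [-1, 2, 0]
P̄ = F·P·Fᵀ + Q = [66 -39 69; -39 29 -39; 69 -39 79]
S = H·P̄·Hᵀ + R = [272 -247; -247 290]
K = P̄·Hᵀ·S⁻¹ = [-893/5957 1766/5957; 1247/5957 -725/5957; 2809/17871 10835/17871]
x' − x̄ = [18633/5957, -15573/5957, 13243/5957] = K·y
y = (KᵀK)⁻¹·Kᵀ·(x' − x̄) = [-9, 6]
z = y + H·x̄ = [-9, 6] + [7, -4] = [-2, 2]

z = [-2, 2]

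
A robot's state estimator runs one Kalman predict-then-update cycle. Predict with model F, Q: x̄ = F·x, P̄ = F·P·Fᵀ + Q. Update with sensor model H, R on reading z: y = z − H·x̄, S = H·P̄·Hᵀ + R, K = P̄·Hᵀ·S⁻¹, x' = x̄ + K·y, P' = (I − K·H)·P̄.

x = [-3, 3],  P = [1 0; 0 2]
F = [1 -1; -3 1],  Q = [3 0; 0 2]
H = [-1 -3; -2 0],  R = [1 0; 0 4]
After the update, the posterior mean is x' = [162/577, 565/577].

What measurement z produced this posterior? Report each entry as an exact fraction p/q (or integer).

z = [-3, -2]

x̄ = F·x = [-6, 12]
P̄ = F·P·Fᵀ + Q = [6 -5; -5 13]
S = H·P̄·Hᵀ + R = [94 -18; -18 28]
K = P̄·Hᵀ·S⁻¹ = [9/577 -483/1154; -193/577 82/577]
x' − x̄ = [3624/577, -6359/577] = K·y
y = (KᵀK)⁻¹·Kᵀ·(x' − x̄) = [27, -14]
z = y + H·x̄ = [27, -14] + [-30, 12] = [-3, -2]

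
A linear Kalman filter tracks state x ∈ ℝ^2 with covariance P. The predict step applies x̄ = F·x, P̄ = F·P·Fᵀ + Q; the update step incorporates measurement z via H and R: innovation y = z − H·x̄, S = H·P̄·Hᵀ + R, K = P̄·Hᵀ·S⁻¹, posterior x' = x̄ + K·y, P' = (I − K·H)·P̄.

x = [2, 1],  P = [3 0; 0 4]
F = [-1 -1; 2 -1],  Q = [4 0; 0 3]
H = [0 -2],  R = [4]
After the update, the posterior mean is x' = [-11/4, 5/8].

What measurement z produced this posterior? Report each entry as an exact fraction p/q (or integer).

z = [-1]

x̄ = F·x = [-3, 3]
P̄ = F·P·Fᵀ + Q = [11 -2; -2 19]
S = H·P̄·Hᵀ + R = [80]
K = P̄·Hᵀ·S⁻¹ = [1/20; -19/40]
x' − x̄ = [1/4, -19/8] = K·y
y = (KᵀK)⁻¹·Kᵀ·(x' − x̄) = [5]
z = y + H·x̄ = [5] + [-6] = [-1]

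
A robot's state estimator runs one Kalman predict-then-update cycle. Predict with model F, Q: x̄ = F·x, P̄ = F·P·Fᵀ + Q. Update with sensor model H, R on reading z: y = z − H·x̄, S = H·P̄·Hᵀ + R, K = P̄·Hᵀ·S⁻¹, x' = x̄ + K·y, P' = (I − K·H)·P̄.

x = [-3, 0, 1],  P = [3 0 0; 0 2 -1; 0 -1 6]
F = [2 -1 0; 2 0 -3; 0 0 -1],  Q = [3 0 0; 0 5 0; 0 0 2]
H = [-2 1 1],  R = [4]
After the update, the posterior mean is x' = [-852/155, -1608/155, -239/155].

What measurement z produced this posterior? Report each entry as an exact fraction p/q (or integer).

z = [-1]

x̄ = F·x = [-6, -9, -1]
P̄ = F·P·Fᵀ + Q = [17 9 -1; 9 71 18; -1 18 8]
S = H·P̄·Hᵀ + R = [155]
K = P̄·Hᵀ·S⁻¹ = [-26/155; 71/155; 28/155]
x' − x̄ = [78/155, -213/155, -84/155] = K·y
y = (KᵀK)⁻¹·Kᵀ·(x' − x̄) = [-3]
z = y + H·x̄ = [-3] + [2] = [-1]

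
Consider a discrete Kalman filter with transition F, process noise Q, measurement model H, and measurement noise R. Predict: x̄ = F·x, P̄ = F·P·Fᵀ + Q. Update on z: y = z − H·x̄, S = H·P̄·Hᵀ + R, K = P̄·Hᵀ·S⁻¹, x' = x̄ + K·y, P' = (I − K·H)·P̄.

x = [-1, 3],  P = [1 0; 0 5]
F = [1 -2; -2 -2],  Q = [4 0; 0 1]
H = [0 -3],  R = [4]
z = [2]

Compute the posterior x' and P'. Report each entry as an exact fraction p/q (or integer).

x' = [-1063/229, -166/229]
P' = [2809/229 72/229; 72/229 100/229]

x̄ = F·x = [-7, -4]
P̄ = F·P·Fᵀ + Q = [25 18; 18 25]
y = z − H·x̄ = [-10]
S = H·P̄·Hᵀ + R = [229]
K = P̄·Hᵀ·S⁻¹ = [-54/229; -75/229]
x' = x̄ + K·y = [-1063/229, -166/229]
P' = (I − K·H)·P̄ = [2809/229 72/229; 72/229 100/229]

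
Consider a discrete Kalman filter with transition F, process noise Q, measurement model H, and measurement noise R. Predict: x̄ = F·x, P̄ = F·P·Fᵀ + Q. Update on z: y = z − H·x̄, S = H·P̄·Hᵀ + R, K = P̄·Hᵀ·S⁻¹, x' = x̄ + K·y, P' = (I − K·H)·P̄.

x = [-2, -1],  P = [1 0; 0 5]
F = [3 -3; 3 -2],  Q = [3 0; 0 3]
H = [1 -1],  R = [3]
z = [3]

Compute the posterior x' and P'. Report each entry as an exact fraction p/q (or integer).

x̄ = F·x = [-3, -4]
P̄ = F·P·Fᵀ + Q = [57 39; 39 32]
y = z − H·x̄ = [2]
S = H·P̄·Hᵀ + R = [14]
K = P̄·Hᵀ·S⁻¹ = [9/7; 1/2]
x' = x̄ + K·y = [-3/7, -3]
P' = (I − K·H)·P̄ = [237/7 30; 30 57/2]

x' = [-3/7, -3]
P' = [237/7 30; 30 57/2]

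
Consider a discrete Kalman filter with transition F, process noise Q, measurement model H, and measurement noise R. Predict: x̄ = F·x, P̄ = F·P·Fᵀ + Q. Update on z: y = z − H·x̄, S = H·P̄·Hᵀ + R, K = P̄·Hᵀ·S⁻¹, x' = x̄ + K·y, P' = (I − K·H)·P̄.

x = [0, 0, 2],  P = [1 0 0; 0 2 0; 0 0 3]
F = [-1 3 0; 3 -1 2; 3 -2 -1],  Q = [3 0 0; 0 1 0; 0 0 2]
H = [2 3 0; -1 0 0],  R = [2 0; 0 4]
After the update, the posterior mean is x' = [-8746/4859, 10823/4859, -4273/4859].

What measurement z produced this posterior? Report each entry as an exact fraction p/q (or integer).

z = [3, 2]

x̄ = F·x = [0, 4, -2]
P̄ = F·P·Fᵀ + Q = [22 -9 -15; -9 24 7; -15 7 22]
S = H·P̄·Hᵀ + R = [198 -17; -17 26]
K = P̄·Hᵀ·S⁻¹ = [68/4859 -4067/4859; 1557/4859 2700/4859; 21/4859 2817/4859]
x' − x̄ = [-8746/4859, -8613/4859, 5445/4859] = K·y
y = (KᵀK)⁻¹·Kᵀ·(x' − x̄) = [-9, 2]
z = y + H·x̄ = [-9, 2] + [12, 0] = [3, 2]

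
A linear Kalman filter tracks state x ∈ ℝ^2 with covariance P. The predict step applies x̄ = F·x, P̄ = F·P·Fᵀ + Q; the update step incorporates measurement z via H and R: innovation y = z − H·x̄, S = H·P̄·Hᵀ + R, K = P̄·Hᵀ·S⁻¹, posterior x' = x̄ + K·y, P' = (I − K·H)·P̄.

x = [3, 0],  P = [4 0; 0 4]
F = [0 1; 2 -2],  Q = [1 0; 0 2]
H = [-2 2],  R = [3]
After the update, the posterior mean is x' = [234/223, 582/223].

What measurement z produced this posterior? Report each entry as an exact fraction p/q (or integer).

x̄ = F·x = [0, 6]
P̄ = F·P·Fᵀ + Q = [5 -8; -8 34]
S = H·P̄·Hᵀ + R = [223]
K = P̄·Hᵀ·S⁻¹ = [-26/223; 84/223]
x' − x̄ = [234/223, -756/223] = K·y
y = (KᵀK)⁻¹·Kᵀ·(x' − x̄) = [-9]
z = y + H·x̄ = [-9] + [12] = [3]

z = [3]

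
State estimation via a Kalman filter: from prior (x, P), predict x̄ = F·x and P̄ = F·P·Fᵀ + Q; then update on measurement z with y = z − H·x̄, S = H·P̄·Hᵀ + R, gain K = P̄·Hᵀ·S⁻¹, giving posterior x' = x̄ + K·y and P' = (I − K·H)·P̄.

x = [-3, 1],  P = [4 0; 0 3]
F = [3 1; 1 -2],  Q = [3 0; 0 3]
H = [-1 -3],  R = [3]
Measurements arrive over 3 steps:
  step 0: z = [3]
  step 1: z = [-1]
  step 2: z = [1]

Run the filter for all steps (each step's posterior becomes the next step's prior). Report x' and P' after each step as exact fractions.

step 0: x' = [-68/21, 0], P' = [194/7 -9; -9 13/4]
step 1: x' = [-2277/841, 15434/12615], P' = [67884/9251 -19455/9251; -19455/9251 42527/46255]
step 2: x' = [5206661/20645210, -4802701/10322605], P' = [151240029/20645210 -21751089/10322605; -21751089/10322605 9516243/10322605]

step 0: x̄ = F·x = [-8, -5]
step 0: P̄ = F·P·Fᵀ + Q = [42 6; 6 19]
step 0: y = z − H·x̄ = [-20]
step 0: S = H·P̄·Hᵀ + R = [252]
step 0: K = P̄·Hᵀ·S⁻¹ = [-5/21; -1/4]
step 0: x' = x̄ + K·y = [-68/21, 0]
step 0: P' = (I − K·H)·P̄ = [194/7 -9; -9 13/4]
step 1: x̄ = F·x = [-68/7, -68/21]
step 1: P̄ = F·P·Fᵀ + Q = [5647/28 1703/14; 1703/14 558/7]
step 1: y = z − H·x̄ = [-143/7]
step 1: S = H·P̄·Hᵀ + R = [46255/28]
step 1: K = P̄·Hᵀ·S⁻¹ = [-3173/9251; -10102/46255]
step 1: x' = x̄ + K·y = [-2277/841, 15434/12615]
step 1: P' = (I − K·H)·P̄ = [67884/9251 -19455/9251; -19455/9251 42527/46255]
step 2: x̄ = F·x = [-87031/12615, -65023/12615]
step 2: P̄ = F·P·Fᵀ + Q = [2652422/46255 1419581/46255; 1419581/46255 1037393/46255]
step 2: y = z − H·x̄ = [-53897/2523]
step 2: S = H·P̄·Hᵀ + R = [4129042/9251]
step 2: K = P̄·Hᵀ·S⁻¹ = [-1382233/4129042; -453176/2064521]
step 2: x' = x̄ + K·y = [5206661/20645210, -4802701/10322605]
step 2: P' = (I − K·H)·P̄ = [151240029/20645210 -21751089/10322605; -21751089/10322605 9516243/10322605]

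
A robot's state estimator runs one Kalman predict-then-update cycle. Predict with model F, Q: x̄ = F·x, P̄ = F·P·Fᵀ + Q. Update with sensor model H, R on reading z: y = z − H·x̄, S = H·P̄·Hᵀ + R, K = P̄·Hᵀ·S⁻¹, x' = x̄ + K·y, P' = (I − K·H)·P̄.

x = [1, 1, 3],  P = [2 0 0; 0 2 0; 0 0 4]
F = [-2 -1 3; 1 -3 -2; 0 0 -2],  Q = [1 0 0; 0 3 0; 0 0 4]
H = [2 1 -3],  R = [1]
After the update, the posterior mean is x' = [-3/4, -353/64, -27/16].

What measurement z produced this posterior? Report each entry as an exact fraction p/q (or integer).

z = [-2]

x̄ = F·x = [6, -8, -6]
P̄ = F·P·Fᵀ + Q = [47 -22 -24; -22 39 16; -24 16 20]
S = H·P̄·Hᵀ + R = [512]
K = P̄·Hᵀ·S⁻¹ = [9/32; -53/512; -23/128]
x' − x̄ = [-27/4, 159/64, 69/16] = K·y
y = (KᵀK)⁻¹·Kᵀ·(x' − x̄) = [-24]
z = y + H·x̄ = [-24] + [22] = [-2]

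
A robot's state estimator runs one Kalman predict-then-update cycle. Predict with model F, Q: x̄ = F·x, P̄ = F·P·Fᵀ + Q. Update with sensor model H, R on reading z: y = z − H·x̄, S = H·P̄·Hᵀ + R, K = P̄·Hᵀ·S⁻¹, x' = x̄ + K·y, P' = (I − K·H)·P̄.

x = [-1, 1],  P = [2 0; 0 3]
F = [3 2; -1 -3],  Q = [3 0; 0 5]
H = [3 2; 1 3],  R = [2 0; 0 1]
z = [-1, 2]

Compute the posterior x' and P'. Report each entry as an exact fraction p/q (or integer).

x̄ = F·x = [-1, -2]
P̄ = F·P·Fᵀ + Q = [33 -24; -24 34]
y = z − H·x̄ = [6, 9]
S = H·P̄·Hᵀ + R = [147 39; 39 196]
K = P̄·Hᵀ·S⁻¹ = [349/827 -234/827; -3826/27291 3874/9097]
x' = x̄ + K·y = [-839/827, 820/827]
P' = (I − K·H)·P̄ = [366/827 -200/827; -200/827 6074/27291]

x' = [-839/827, 820/827]
P' = [366/827 -200/827; -200/827 6074/27291]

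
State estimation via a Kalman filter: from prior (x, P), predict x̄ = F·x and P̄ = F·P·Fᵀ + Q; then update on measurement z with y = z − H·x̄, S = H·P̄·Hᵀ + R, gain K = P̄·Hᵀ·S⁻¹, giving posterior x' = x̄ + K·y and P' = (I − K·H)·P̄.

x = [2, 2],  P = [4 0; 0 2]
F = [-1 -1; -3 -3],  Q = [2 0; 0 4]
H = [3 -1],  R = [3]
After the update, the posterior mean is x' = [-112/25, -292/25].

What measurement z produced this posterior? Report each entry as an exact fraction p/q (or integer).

z = [-2]

x̄ = F·x = [-4, -12]
P̄ = F·P·Fᵀ + Q = [8 18; 18 58]
S = H·P̄·Hᵀ + R = [25]
K = P̄·Hᵀ·S⁻¹ = [6/25; -4/25]
x' − x̄ = [-12/25, 8/25] = K·y
y = (KᵀK)⁻¹·Kᵀ·(x' − x̄) = [-2]
z = y + H·x̄ = [-2] + [0] = [-2]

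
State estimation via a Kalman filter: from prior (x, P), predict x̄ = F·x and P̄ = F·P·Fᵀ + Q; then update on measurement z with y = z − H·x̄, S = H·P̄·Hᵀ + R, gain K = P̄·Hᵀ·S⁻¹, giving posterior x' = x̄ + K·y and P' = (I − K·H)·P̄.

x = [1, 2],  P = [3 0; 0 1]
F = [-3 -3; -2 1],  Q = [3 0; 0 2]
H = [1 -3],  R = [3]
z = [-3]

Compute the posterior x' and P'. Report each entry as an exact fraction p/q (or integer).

x̄ = F·x = [-9, 0]
P̄ = F·P·Fᵀ + Q = [39 15; 15 15]
y = z − H·x̄ = [6]
S = H·P̄·Hᵀ + R = [87]
K = P̄·Hᵀ·S⁻¹ = [-2/29; -10/29]
x' = x̄ + K·y = [-273/29, -60/29]
P' = (I − K·H)·P̄ = [1119/29 375/29; 375/29 135/29]

x' = [-273/29, -60/29]
P' = [1119/29 375/29; 375/29 135/29]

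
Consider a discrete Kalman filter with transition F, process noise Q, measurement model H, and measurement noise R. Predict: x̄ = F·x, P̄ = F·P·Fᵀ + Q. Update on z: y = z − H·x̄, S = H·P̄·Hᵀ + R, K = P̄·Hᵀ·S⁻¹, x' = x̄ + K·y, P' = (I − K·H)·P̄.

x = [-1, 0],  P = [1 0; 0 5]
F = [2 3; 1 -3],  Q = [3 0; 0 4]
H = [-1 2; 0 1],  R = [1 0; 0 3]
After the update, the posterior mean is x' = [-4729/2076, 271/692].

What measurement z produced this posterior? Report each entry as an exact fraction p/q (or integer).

z = [3, 1]

x̄ = F·x = [-2, -1]
P̄ = F·P·Fᵀ + Q = [52 -43; -43 50]
S = H·P̄·Hᵀ + R = [425 143; 143 53]
K = P̄·Hᵀ·S⁻¹ = [-1165/2076 1459/2076; 143/692 267/692]
x' − x̄ = [-577/2076, 963/692] = K·y
y = (KᵀK)⁻¹·Kᵀ·(x' − x̄) = [3, 2]
z = y + H·x̄ = [3, 2] + [0, -1] = [3, 1]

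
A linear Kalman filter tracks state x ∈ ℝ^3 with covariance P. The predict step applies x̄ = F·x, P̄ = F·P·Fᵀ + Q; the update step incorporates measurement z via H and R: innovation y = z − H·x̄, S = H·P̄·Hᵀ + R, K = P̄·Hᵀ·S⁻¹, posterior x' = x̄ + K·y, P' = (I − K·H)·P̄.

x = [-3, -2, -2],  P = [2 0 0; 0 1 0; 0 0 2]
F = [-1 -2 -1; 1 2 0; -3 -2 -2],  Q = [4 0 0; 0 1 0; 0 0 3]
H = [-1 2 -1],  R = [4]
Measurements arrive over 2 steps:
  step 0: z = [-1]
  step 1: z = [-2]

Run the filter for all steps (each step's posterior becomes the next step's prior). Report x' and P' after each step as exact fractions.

step 0: x̄ = F·x = [9, -7, 17]
step 0: P̄ = F·P·Fᵀ + Q = [12 -6 14; -6 7 -10; 14 -10 33]
step 0: y = z − H·x̄ = [39]
step 0: S = H·P̄·Hᵀ + R = [169]
step 0: K = P̄·Hᵀ·S⁻¹ = [-38/169; 30/169; -67/169]
step 0: x' = x̄ + K·y = [3/13, -1/13, 20/13]
step 0: P' = (I − K·H)·P̄ = [584/169 126/169 -180/169; 126/169 283/169 320/169; -180/169 320/169 1088/169]
step 1: x̄ = F·x = [-21/13, 1/13, -47/13]
step 1: P̄ = F·P·Fᵀ + Q = [4904/169 -2680/169 7088/169; -2680/169 2389/169 -4812/169; 7088/169 -4812/169 13159/169]
step 1: y = z − H·x̄ = [-96/13]
step 1: S = H·P̄·Hᵀ + R = [72439/169]
step 1: K = P̄·Hᵀ·S⁻¹ = [-17352/72439; 12270/72439; -29871/72439]
step 1: x' = x̄ + K·y = [11121/72439, -85037/72439, -41309/72439]
step 1: P' = (I − K·H)·P̄ = [320408/72439 111080/72439 -28840/72439; 111080/72439 133159/72439 106158/72439; -28840/72439 106158/72439 360640/72439]

step 0: x' = [3/13, -1/13, 20/13], P' = [584/169 126/169 -180/169; 126/169 283/169 320/169; -180/169 320/169 1088/169]
step 1: x' = [11121/72439, -85037/72439, -41309/72439], P' = [320408/72439 111080/72439 -28840/72439; 111080/72439 133159/72439 106158/72439; -28840/72439 106158/72439 360640/72439]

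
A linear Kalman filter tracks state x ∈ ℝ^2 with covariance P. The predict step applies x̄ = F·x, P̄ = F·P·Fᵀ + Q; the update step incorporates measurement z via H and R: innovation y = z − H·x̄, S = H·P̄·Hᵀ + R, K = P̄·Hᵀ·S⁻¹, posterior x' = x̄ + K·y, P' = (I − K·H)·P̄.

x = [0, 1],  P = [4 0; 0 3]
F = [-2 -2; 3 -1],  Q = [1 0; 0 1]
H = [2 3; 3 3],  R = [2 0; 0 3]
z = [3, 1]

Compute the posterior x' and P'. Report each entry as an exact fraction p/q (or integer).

x' = [-1419/742, 834/371]
P' = [6299/1484 -2517/742; -2517/742 1055/371]

x̄ = F·x = [-2, -1]
P̄ = F·P·Fᵀ + Q = [29 -18; -18 40]
y = z − H·x̄ = [10, 10]
S = H·P̄·Hᵀ + R = [262 264; 264 300]
K = P̄·Hᵀ·S⁻¹ = [-313/371 1265/1484; 324/371 -407/742]
x' = x̄ + K·y = [-1419/742, 834/371]
P' = (I − K·H)·P̄ = [6299/1484 -2517/742; -2517/742 1055/371]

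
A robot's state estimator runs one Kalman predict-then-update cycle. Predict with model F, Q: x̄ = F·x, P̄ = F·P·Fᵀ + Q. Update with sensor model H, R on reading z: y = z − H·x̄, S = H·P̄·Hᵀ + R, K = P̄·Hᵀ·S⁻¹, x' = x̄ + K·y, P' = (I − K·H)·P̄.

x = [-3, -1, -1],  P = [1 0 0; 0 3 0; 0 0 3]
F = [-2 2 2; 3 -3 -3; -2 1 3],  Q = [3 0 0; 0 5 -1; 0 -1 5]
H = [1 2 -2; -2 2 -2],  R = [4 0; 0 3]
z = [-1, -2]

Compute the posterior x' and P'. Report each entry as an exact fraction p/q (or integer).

x' = [15821/46393, -22395/46393, 514/2729]
P' = [30696/46393 -4902/46393 -876/2729; -4902/46393 172952/46393 9733/2729; -876/2729 9733/2729 10639/2729]

x̄ = F·x = [2, -3, 2]
P̄ = F·P·Fᵀ + Q = [31 -42 28; -42 68 -43; 28 -43 39]
y = z − H·x̄ = [7, 12]
S = H·P̄·Hᵀ + R = [527 850; 850 1459]
K = P̄·Hᵀ·S⁻¹ = [12669/46393 -812/2729; 2520/46393 486/2729; -672/2729 -20/2729]
x' = x̄ + K·y = [15821/46393, -22395/46393, 514/2729]
P' = (I − K·H)·P̄ = [30696/46393 -4902/46393 -876/2729; -4902/46393 172952/46393 9733/2729; -876/2729 9733/2729 10639/2729]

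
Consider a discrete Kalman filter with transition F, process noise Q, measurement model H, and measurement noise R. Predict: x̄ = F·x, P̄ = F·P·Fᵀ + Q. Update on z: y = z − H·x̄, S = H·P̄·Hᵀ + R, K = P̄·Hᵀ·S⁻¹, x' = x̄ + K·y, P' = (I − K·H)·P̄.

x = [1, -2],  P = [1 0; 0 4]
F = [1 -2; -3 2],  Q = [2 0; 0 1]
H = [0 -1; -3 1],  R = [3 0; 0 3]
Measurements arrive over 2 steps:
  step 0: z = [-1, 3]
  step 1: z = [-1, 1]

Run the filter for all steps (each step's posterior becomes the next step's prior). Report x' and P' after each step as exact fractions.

step 0: x' = [-618/739, 302/739], P' = [323/739 342/739; 342/739 1275/739]
step 1: x' = [3713/28093, 212084/140465], P' = [11209/28093 9834/28093; 9834/28093 191433/140465]

step 0: x̄ = F·x = [5, -7]
step 0: P̄ = F·P·Fᵀ + Q = [19 -19; -19 26]
step 0: y = z − H·x̄ = [-8, 25]
step 0: S = H·P̄·Hᵀ + R = [29 -83; -83 314]
step 0: K = P̄·Hᵀ·S⁻¹ = [-114/739 -209/739; -425/739 83/739]
step 0: x' = x̄ + K·y = [-618/739, 302/739]
step 0: P' = (I − K·H)·P̄ = [323/739 342/739; 342/739 1275/739]
step 1: x̄ = F·x = [-1222/739, 2458/739]
step 1: P̄ = F·P·Fᵀ + Q = [5533/739 -3333/739; -3333/739 4642/739]
step 1: y = z − H·x̄ = [1719/739, -5385/739]
step 1: S = H·P̄·Hᵀ + R = [6859/739 -14641/739; -14641/739 76654/739]
step 1: K = P̄·Hᵀ·S⁻¹ = [-3278/28093 -7931/28093; -63811/140465 14641/140465]
step 1: x' = x̄ + K·y = [3713/28093, 212084/140465]
step 1: P' = (I − K·H)·P̄ = [11209/28093 9834/28093; 9834/28093 191433/140465]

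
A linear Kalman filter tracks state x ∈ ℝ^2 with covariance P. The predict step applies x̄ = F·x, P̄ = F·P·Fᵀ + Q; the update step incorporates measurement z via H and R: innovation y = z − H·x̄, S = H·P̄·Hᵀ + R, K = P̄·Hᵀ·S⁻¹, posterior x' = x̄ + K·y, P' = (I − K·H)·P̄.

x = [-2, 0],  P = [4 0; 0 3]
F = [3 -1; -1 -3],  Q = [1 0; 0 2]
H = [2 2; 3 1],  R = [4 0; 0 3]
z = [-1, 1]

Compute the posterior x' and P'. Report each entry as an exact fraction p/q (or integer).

x̄ = F·x = [-6, 2]
P̄ = F·P·Fᵀ + Q = [40 -3; -3 33]
y = z − H·x̄ = [7, 17]
S = H·P̄·Hᵀ + R = [272 282; 282 378]
K = P̄·Hᵀ·S⁻¹ = [-279/1294 913/1941; 442/647 -866/1941]
x' = x̄ + K·y = [1891/3882, -1558/1941]
P' = (I − K·H)·P̄ = [596/647 -875/647; -875/647 1759/647]

x' = [1891/3882, -1558/1941]
P' = [596/647 -875/647; -875/647 1759/647]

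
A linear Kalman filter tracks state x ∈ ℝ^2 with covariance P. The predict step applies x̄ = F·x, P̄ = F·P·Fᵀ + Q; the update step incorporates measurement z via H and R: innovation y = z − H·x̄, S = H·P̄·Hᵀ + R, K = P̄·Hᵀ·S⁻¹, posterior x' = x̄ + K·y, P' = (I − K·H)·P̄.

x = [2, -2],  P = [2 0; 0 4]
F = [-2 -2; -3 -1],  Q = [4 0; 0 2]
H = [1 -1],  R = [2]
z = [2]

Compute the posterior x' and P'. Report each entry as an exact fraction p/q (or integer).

x̄ = F·x = [0, -4]
P̄ = F·P·Fᵀ + Q = [28 20; 20 24]
y = z − H·x̄ = [-2]
S = H·P̄·Hᵀ + R = [14]
K = P̄·Hᵀ·S⁻¹ = [4/7; -2/7]
x' = x̄ + K·y = [-8/7, -24/7]
P' = (I − K·H)·P̄ = [164/7 156/7; 156/7 160/7]

x' = [-8/7, -24/7]
P' = [164/7 156/7; 156/7 160/7]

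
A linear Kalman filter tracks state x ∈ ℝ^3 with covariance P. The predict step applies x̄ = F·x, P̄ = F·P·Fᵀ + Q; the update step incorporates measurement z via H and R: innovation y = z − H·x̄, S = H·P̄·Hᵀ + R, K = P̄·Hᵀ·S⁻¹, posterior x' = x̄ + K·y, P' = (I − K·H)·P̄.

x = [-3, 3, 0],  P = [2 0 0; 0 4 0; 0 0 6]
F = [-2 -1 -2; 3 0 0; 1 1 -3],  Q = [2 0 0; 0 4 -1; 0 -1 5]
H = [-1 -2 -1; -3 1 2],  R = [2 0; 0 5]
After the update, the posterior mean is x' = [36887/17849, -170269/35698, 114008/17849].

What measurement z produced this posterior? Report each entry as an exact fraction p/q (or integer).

z = [1, 2]

x̄ = F·x = [3, -9, 0]
P̄ = F·P·Fᵀ + Q = [38 -12 28; -12 22 5; 28 5 65]
S = H·P̄·Hᵀ + R = [221 -117; -117 385]
K = P̄·Hᵀ·S⁻¹ = [-6090/17849 -392/1373; -6289/71396 823/5492; -8422/17849 -15/1373]
x' − x̄ = [-16660/17849, 151013/35698, 114008/17849] = K·y
y = (KᵀK)⁻¹·Kᵀ·(x' − x̄) = [-14, 20]
z = y + H·x̄ = [-14, 20] + [15, -18] = [1, 2]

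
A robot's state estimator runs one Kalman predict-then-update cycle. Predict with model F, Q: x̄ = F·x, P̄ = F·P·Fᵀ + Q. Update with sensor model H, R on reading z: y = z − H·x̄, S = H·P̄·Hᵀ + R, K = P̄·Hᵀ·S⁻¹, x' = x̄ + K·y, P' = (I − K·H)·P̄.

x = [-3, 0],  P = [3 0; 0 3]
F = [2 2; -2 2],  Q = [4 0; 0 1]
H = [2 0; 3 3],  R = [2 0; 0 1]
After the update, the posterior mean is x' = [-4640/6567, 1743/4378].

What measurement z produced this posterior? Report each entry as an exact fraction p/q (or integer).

x̄ = F·x = [-6, 6]
P̄ = F·P·Fᵀ + Q = [28 0; 0 25]
S = H·P̄·Hᵀ + R = [114 168; 168 478]
K = P̄·Hᵀ·S⁻¹ = [3164/6567 14/2189; -1050/2189 1425/4378]
x' − x̄ = [34762/6567, -24525/4378] = K·y
y = (KᵀK)⁻¹·Kᵀ·(x' − x̄) = [11, -1]
z = y + H·x̄ = [11, -1] + [-12, 0] = [-1, -1]

z = [-1, -1]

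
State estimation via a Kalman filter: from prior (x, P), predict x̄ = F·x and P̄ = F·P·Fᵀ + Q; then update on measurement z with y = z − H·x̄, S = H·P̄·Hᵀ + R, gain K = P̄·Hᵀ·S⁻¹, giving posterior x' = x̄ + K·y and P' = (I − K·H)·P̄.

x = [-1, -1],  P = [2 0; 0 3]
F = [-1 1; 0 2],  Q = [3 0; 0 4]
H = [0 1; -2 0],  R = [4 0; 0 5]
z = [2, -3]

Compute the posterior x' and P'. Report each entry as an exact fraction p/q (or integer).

x' = [216/149, 186/149]
P' = [155/149 30/149; 30/149 448/149]

x̄ = F·x = [0, -2]
P̄ = F·P·Fᵀ + Q = [8 6; 6 16]
y = z − H·x̄ = [4, -3]
S = H·P̄·Hᵀ + R = [20 -12; -12 37]
K = P̄·Hᵀ·S⁻¹ = [15/298 -62/149; 112/149 -12/149]
x' = x̄ + K·y = [216/149, 186/149]
P' = (I − K·H)·P̄ = [155/149 30/149; 30/149 448/149]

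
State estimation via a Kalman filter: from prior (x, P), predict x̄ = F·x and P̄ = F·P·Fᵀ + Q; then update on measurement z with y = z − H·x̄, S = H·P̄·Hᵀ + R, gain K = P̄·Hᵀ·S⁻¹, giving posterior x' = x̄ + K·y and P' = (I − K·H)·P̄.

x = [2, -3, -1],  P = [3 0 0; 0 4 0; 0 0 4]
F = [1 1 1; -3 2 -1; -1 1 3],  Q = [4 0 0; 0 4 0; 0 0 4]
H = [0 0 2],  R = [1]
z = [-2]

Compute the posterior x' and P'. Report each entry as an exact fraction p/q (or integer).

x̄ = F·x = [-2, -11, -8]
P̄ = F·P·Fᵀ + Q = [15 -5 13; -5 51 5; 13 5 47]
y = z − H·x̄ = [14]
S = H·P̄·Hᵀ + R = [189]
K = P̄·Hᵀ·S⁻¹ = [26/189; 10/189; 94/189]
x' = x̄ + K·y = [-2/27, -277/27, -28/27]
P' = (I − K·H)·P̄ = [2159/189 -1205/189 13/189; -1205/189 9539/189 5/189; 13/189 5/189 47/189]

x' = [-2/27, -277/27, -28/27]
P' = [2159/189 -1205/189 13/189; -1205/189 9539/189 5/189; 13/189 5/189 47/189]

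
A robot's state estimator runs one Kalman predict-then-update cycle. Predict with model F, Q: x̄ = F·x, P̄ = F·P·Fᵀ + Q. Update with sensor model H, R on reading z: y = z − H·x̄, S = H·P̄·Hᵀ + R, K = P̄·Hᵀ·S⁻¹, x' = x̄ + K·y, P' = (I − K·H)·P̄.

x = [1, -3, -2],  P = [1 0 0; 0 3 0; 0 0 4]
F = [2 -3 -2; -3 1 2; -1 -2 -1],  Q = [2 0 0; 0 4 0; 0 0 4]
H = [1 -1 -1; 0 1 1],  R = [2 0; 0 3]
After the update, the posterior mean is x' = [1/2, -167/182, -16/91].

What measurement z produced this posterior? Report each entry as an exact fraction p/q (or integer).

x̄ = F·x = [15, -10, 7]
P̄ = F·P·Fᵀ + Q = [49 -31 24; -31 32 -11; 24 -11 21]
S = H·P̄·Hᵀ + R = [96 -38; -38 34]
K = P̄·Hᵀ·S⁻¹ = [9/10 4/5; -97/182 2/91; 214/455 373/455]
x' − x̄ = [-29/2, 1653/182, -653/91] = K·y
y = (KᵀK)⁻¹·Kᵀ·(x' − x̄) = [-17, 1]
z = y + H·x̄ = [-17, 1] + [18, -3] = [1, -2]

z = [1, -2]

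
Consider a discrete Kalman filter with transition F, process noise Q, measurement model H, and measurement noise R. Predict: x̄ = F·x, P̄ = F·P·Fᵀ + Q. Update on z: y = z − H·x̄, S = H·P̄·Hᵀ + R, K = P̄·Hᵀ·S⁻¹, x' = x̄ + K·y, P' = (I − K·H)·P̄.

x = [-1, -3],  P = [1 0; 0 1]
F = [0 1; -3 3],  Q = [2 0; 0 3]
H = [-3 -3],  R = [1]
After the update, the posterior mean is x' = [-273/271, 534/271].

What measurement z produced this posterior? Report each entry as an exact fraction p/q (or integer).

x̄ = F·x = [-3, -6]
P̄ = F·P·Fᵀ + Q = [3 3; 3 21]
S = H·P̄·Hᵀ + R = [271]
K = P̄·Hᵀ·S⁻¹ = [-18/271; -72/271]
x' − x̄ = [540/271, 2160/271] = K·y
y = (KᵀK)⁻¹·Kᵀ·(x' − x̄) = [-30]
z = y + H·x̄ = [-30] + [27] = [-3]

z = [-3]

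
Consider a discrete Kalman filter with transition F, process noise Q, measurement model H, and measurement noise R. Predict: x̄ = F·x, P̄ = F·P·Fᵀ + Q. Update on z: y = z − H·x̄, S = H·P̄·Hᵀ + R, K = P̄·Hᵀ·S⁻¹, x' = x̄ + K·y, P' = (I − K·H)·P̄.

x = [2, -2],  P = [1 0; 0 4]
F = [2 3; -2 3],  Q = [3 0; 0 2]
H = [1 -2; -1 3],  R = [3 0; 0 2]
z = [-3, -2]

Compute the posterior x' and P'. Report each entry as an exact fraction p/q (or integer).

x̄ = F·x = [-2, -10]
P̄ = F·P·Fᵀ + Q = [43 32; 32 42]
y = z − H·x̄ = [-21, 26]
S = H·P̄·Hᵀ + R = [86 -135; -135 231]
K = P̄·Hᵀ·S⁻¹ = [768/547 1723/1641; 226/547 1064/1641]
x' = x̄ + K·y = [-6868/1641, -2984/1641]
P' = (I − K·H)·P̄ = [27628/1641 10358/1641; 10358/1641 4162/1641]

x' = [-6868/1641, -2984/1641]
P' = [27628/1641 10358/1641; 10358/1641 4162/1641]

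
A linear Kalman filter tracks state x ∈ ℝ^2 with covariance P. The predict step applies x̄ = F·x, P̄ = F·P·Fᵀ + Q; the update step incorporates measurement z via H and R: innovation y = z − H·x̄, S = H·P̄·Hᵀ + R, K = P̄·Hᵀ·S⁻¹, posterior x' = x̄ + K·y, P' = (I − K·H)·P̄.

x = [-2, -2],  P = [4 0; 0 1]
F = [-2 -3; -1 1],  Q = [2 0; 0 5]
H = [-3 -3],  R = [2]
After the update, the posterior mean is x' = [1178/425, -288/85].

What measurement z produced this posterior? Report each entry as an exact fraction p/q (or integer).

x̄ = F·x = [10, 0]
P̄ = F·P·Fᵀ + Q = [27 5; 5 10]
S = H·P̄·Hᵀ + R = [425]
K = P̄·Hᵀ·S⁻¹ = [-96/425; -9/85]
x' − x̄ = [-3072/425, -288/85] = K·y
y = (KᵀK)⁻¹·Kᵀ·(x' − x̄) = [32]
z = y + H·x̄ = [32] + [-30] = [2]

z = [2]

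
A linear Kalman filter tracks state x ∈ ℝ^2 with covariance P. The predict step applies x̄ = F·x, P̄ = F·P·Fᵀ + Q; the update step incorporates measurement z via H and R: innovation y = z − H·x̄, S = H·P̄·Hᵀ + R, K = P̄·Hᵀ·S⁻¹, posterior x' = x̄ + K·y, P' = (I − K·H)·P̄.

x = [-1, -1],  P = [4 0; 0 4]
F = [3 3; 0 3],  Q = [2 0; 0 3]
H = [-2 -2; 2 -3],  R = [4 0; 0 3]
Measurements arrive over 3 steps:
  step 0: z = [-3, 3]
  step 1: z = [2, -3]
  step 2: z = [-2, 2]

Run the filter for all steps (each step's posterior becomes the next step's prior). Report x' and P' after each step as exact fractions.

step 0: x̄ = F·x = [-6, -3]
step 0: P̄ = F·P·Fᵀ + Q = [74 36; 36 39]
step 0: y = z − H·x̄ = [-21, 6]
step 0: S = H·P̄·Hᵀ + R = [744 10; 10 218]
step 0: K = P̄·Hᵀ·S⁻¹ = [-12090/40523 7990/40523; -16125/81046 -7995/40523]
step 0: x' = x̄ + K·y = [58692/40523, -453/81046]
step 0: P' = (I − K·H)·P̄ = [19302/40523 4878/40523; 4878/40523 11247/40523]
step 1: x̄ = F·x = [350793/81046, -1359/81046]
step 1: P̄ = F·P·Fᵀ + Q = [443791/40523 145125/40523; 145125/40523 222792/40523]
step 1: y = z − H·x̄ = [430480/40523, -135543/11578]
step 1: S = H·P̄·Hᵀ + R = [3989424/40523 -21166/5789; -21166/5789 44089/827]
step 1: K = P̄·Hᵀ·S⁻¹ = [-30569583/106071170 10053152/53035585; -20305641/106071170 -9979071/53035585]
step 1: x' = x̄ + K·y = [-101017269/106071170, 8080656/53035585]
step 1: P' = (I − K·H)·P̄ = [24373641/53035585 6195942/53035585; 6195942/53035585 14109699/53035585]
step 2: x̄ = F·x = [-254567871/106071170, 24241968/53035585]
step 2: P̄ = F·P·Fᵀ + Q = [563948186/53035585 182750769/53035585; 182750769/53035585 286094046/53035585]
step 2: y = z − H·x̄ = [-62431021/10607117, 86672989/10607117]
step 2: S = H·P̄·Hᵀ + R = [1014863484/10607117 -34745386/10607117; -34745386/10607117 559347337/10607117]
step 2: K = P̄·Hᵀ·S⁻¹ = [-3842647287/13350798934 1264176940/6675399467; -464196093/2427417988 -228271017/1213708994]
step 2: x' = x̄ + K·y = [28087730017/33376997335, 555971607/12137089940]
step 2: P' = (I − K·H)·P̄ = [15320472681/33376997335 353887614/3034272485; 353887614/3034272485 1613205237/6068544970]

step 0: x' = [58692/40523, -453/81046], P' = [19302/40523 4878/40523; 4878/40523 11247/40523]
step 1: x' = [-101017269/106071170, 8080656/53035585], P' = [24373641/53035585 6195942/53035585; 6195942/53035585 14109699/53035585]
step 2: x' = [28087730017/33376997335, 555971607/12137089940], P' = [15320472681/33376997335 353887614/3034272485; 353887614/3034272485 1613205237/6068544970]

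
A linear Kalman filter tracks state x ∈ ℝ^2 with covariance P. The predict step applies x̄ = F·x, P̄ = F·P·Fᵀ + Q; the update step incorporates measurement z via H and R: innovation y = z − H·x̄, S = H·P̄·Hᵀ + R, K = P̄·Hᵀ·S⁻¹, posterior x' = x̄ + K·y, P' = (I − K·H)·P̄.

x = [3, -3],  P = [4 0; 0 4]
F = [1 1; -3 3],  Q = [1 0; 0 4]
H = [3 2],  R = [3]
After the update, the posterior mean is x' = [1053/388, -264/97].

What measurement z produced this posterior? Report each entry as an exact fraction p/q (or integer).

z = [3]

x̄ = F·x = [0, -18]
P̄ = F·P·Fᵀ + Q = [9 0; 0 76]
S = H·P̄·Hᵀ + R = [388]
K = P̄·Hᵀ·S⁻¹ = [27/388; 38/97]
x' − x̄ = [1053/388, 1482/97] = K·y
y = (KᵀK)⁻¹·Kᵀ·(x' − x̄) = [39]
z = y + H·x̄ = [39] + [-36] = [3]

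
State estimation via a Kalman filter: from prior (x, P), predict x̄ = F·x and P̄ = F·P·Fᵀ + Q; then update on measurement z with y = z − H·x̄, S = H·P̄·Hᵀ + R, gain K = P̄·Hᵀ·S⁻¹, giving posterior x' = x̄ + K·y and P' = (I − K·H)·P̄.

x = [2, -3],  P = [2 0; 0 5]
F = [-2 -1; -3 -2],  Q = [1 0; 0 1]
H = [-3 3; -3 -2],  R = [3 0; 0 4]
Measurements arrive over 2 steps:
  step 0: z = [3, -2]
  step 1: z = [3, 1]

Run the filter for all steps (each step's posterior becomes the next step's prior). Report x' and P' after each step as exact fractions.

step 0: x' = [-57/1327, 2685/2654], P' = [262/1327 115/1327; 115/1327 729/2654]
step 1: x' = [-212011/386953, 97238/386953], P' = [74059/386953 63169/773906; 63169/773906 407399/1547812]

step 0: x̄ = F·x = [-1, 0]
step 0: P̄ = F·P·Fᵀ + Q = [14 22; 22 39]
step 0: y = z − H·x̄ = [0, -5]
step 0: S = H·P̄·Hᵀ + R = [84 -174; -174 550]
step 0: K = P̄·Hᵀ·S⁻¹ = [-147/1327 -254/1327; 499/2654 -537/2654]
step 0: x' = x̄ + K·y = [-57/1327, 2685/2654]
step 0: P' = (I − K·H)·P̄ = [262/1327 115/1327; 115/1327 729/2654]
step 1: x̄ = F·x = [-2457/2654, -2514/1327]
step 1: P̄ = F·P·Fᵀ + Q = [6399/2654 3106/1327; 3106/1327 6523/1327]
step 1: y = z − H·x̄ = [15675/2654, -14773/2654]
step 1: S = H·P̄·Hᵀ + R = [71151/2654 -39321/2654; -39321/2654 194935/2654]
step 1: K = P̄·Hᵀ·S⁻¹ = [-84949/773906 -142673/773906; 281061/1547812 -298453/1547812]
step 1: x' = x̄ + K·y = [-212011/386953, 97238/386953]
step 1: P' = (I − K·H)·P̄ = [74059/386953 63169/773906; 63169/773906 407399/1547812]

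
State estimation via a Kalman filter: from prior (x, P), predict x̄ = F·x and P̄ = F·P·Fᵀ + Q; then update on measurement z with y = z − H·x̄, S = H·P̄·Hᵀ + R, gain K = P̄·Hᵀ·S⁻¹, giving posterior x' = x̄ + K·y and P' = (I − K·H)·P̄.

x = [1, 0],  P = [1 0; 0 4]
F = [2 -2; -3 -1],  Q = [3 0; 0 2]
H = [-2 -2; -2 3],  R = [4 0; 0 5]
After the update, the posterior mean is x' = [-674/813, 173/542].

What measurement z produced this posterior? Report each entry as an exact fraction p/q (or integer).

x̄ = F·x = [2, -3]
P̄ = F·P·Fᵀ + Q = [23 2; 2 15]
S = H·P̄·Hᵀ + R = [172 -2; -2 208]
K = P̄·Hᵀ·S⁻¹ = [-2620/8943 -1745/8943; -1165/5962 582/2981]
x' − x̄ = [-2300/813, 1799/542] = K·y
y = (KᵀK)⁻¹·Kᵀ·(x' − x̄) = [-1, 16]
z = y + H·x̄ = [-1, 16] + [2, -13] = [1, 3]

z = [1, 3]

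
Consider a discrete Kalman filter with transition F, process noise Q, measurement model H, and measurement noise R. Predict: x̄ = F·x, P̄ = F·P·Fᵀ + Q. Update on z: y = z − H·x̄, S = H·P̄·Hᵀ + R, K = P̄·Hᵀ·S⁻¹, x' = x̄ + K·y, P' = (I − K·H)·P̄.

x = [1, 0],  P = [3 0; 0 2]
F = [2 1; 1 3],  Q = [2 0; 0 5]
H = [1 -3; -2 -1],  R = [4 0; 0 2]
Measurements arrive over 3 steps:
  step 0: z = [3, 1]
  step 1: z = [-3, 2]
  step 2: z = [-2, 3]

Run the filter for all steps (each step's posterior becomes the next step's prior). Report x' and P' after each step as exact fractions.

step 0: x' = [154/3561, -3535/3561], P' = [1528/3561 -112/3561; -112/3561 1276/3561]
step 1: x' = [-1812749/1572526, 624909/1572526], P' = [625369/1572526 -42095/1572526; -42095/1572526 548945/1572526]
step 2: x' = [-4315291469/2684737139, 395119799/2684737139], P' = [1064431350/2684737139 -71559882/2684737139; -71559882/2684737139 936855786/2684737139]

step 0: x̄ = F·x = [2, 1]
step 0: P̄ = F·P·Fᵀ + Q = [16 12; 12 26]
step 0: y = z − H·x̄ = [4, 6]
step 0: S = H·P̄·Hᵀ + R = [182 106; 106 140]
step 0: K = P̄·Hᵀ·S⁻¹ = [466/3561 -1472/3561; -985/3561 -526/3561]
step 0: x' = x̄ + K·y = [154/3561, -3535/3561]
step 0: P' = (I − K·H)·P̄ = [1528/3561 -112/3561; -112/3561 1276/3561]
step 1: x̄ = F·x = [-3227/3561, -10451/3561]
step 1: P̄ = F·P·Fᵀ + Q = [14062/3561 6100/3561; 6100/3561 30145/3561]
step 1: y = z − H·x̄ = [-38809/3561, -3261/1187]
step 1: S = H·P̄·Hᵀ + R = [263011/3561 30937/1187; 30937/1187 39305/1187]
step 1: K = P̄·Hᵀ·S⁻¹ = [375827/3145052 -1208643/3145052; -844465/3145052 -464755/3145052]
step 1: x' = x̄ + K·y = [-1812749/1572526, 624909/1572526]
step 1: P' = (I − K·H)·P̄ = [625369/1572526 -42095/1572526; -42095/1572526 548945/1572526]
step 2: x̄ = F·x = [-3000589/1572526, 30989/786263]
step 2: P̄ = F·P·Fᵀ + Q = [6027093/1572526 1301454/786263; 1301454/786263 6587967/786263]
step 2: y = z − H·x̄ = [41471/1572526, -610811/786263]
step 2: S = H·P̄·Hᵀ + R = [115283155/1572526 20244078/786263; 20244078/786263 25420495/786263]
step 2: K = P̄·Hᵀ·S⁻¹ = [319777749/2684737139 -1028651409/2684737139; -720531810/2684737139 -396868011/2684737139]
step 2: x' = x̄ + K·y = [-4315291469/2684737139, 395119799/2684737139]
step 2: P' = (I − K·H)·P̄ = [1064431350/2684737139 -71559882/2684737139; -71559882/2684737139 936855786/2684737139]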